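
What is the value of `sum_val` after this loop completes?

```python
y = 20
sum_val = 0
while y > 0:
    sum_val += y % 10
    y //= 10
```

Sum digits of 20
`sum_val` takes the values: 0 → 2

Answer: 2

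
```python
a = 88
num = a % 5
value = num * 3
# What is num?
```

Trace:
`a = 88` → a = 88
`num = a % 5` → num = 3
`value = num * 3` → value = 9
So num = 3

Answer: 3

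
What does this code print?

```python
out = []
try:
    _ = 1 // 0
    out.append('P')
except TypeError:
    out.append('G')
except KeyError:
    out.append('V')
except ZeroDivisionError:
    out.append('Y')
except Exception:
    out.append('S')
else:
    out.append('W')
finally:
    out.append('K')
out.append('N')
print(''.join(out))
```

Execution trace: 'Y' (except ZeroDivisionError) → 'K' (finally) → 'N' (after the try/except). Output: YKN

Answer: YKN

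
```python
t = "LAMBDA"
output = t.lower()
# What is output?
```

Trace:
`t = "LAMBDA"` → t = 'LAMBDA'
`output = t.lower()` → output = 'lambda'
So output = 'lambda'

Answer: 'lambda'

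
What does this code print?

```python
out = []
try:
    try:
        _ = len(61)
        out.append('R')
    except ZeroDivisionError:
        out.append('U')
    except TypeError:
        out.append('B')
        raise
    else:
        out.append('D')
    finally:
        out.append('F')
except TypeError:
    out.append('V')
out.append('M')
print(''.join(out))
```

Execution trace: 'B' (inner except TypeError) → 'F' (inner finally) → 'V' (outer except TypeError) → 'M' (after the try/except). Output: BFVM

Answer: BFVM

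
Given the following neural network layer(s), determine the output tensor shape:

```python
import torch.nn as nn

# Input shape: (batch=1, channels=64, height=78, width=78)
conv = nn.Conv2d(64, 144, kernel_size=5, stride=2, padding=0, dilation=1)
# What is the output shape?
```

Input: (1, 64, 78, 78) -> Output: (1, 144, 37, 37)

Answer: (1, 144, 37, 37)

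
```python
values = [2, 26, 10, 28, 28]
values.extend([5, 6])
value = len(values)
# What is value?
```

Trace:
`values = [2, 26, 10, 28, 28]` → values = [2, 26, 10, 28, 28]
`values.extend([5, 6])` → values = [2, 26, 10, 28, 28, 5, 6]
`value = len(values)` → value = 7
So value = 7

Answer: 7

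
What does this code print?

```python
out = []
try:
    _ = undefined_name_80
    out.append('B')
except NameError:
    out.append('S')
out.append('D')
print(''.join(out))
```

Execution trace: 'S' (except NameError) → 'D' (after the try/except). Output: SD

Answer: SD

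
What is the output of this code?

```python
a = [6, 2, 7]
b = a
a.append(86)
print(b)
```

Key concept: basic list aliasing.
Step by step:
`a = [6, 2, 7]` → a = [6, 2, 7]
`b = a` → b = [6, 2, 7] (same object as a)
`a.append(86)` → a = [6, 2, 7, 86] (same object as b); b = [6, 2, 7, 86] (same object as a)
`print(b)` → prints [6, 2, 7, 86]

Answer: [6, 2, 7, 86]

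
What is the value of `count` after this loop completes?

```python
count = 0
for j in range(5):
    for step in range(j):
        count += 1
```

Triangle number: 0+1+2+...+4
`count` takes the values: 0 → 1 → 2 → 3 → 4 → 5 → 6 → 7 → 8 → 9 → 10

Answer: 10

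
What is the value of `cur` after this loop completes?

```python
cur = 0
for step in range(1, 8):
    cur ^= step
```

XOR of 1 to 7
`cur` takes the values: 0 → 1 → 3 → 0 → 4 → 1 → 7 → 0

Answer: 0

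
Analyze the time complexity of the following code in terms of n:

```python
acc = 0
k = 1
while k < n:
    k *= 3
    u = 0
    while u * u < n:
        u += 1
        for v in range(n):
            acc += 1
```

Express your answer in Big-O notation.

Each loop level contributes: log n × √n × n. Multiplying the contributions gives O(n√n log n).

Answer: O(n√n log n)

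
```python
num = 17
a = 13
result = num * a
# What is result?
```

Trace:
`num = 17` → num = 17
`a = 13` → a = 13
`result = num * a` → result = 221
So result = 221

Answer: 221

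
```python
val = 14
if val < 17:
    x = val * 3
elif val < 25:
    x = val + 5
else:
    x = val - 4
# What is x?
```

Trace:
`val = 14` → val = 14
`if val < 17: ...` → val < 17 is True → x = 42
So x = 42

Answer: 42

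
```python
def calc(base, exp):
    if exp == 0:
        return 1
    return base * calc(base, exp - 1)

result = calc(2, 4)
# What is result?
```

calc(2, 4) = 2 * 2 * 2 * 2 = 16

Answer: 16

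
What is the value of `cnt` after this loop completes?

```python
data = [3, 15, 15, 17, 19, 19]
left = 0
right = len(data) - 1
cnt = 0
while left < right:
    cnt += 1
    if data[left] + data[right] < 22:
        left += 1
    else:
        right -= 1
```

Steps to find pair summing to 22
`cnt` takes the values: 0 → 1 → 2 → 3 → 4 → 5

Answer: 5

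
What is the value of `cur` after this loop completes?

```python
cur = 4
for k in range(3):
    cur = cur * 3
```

Multiply by 3, 3 times: 4 * 3^3 = 108
`cur` takes the values: 4 → 12 → 36 → 108

Answer: 108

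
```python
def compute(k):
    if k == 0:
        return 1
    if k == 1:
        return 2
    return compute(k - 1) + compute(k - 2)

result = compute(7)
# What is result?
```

Build up from base cases: compute(0)=1, compute(1)=2, compute(2)=3, compute(3)=5, compute(4)=8, compute(5)=13, compute(6)=21, ..., compute(7)=34

Answer: 34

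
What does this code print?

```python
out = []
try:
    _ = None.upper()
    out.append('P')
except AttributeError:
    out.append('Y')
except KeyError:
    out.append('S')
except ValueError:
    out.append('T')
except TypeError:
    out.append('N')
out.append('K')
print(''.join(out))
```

Execution trace: 'Y' (except AttributeError) → 'K' (after the try/except). Output: YK

Answer: YK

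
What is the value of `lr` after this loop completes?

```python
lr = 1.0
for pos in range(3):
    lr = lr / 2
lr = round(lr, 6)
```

Halving LR 3 times: 1 / 2^3
`lr` takes the values: 1.0 → 0.5 → 0.25 → 0.125

Answer: 0.125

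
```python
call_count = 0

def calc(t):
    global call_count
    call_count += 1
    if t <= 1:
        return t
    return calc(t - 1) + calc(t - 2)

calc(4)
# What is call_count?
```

Calls(t) = 1 + Calls(t-1) + Calls(t-2); Calls(0)=Calls(1)=1. For t=4 this gives 9.

Answer: 9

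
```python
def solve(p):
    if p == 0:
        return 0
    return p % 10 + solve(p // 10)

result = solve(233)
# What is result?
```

Sum of digits of 233: 3 + 3 + 2 = 8

Answer: 8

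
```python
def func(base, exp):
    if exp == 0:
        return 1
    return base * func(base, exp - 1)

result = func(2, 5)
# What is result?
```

func(2, 5) = 2 * 2 * 2 * 2 * 2 = 32

Answer: 32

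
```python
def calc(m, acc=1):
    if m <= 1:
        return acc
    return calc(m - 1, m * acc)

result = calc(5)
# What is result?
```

Accumulator trace (n, acc): (5, 1) -> (4, 5) -> (3, 20) -> (2, 60) -> (1, 120) -> return 120

Answer: 120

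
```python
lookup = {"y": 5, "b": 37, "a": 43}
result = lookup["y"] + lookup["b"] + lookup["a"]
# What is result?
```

Trace:
`lookup = {"y": 5, "b": 37, "a": 43}` → lookup = {'y': 5, 'b': 37, 'a': 43}
`result = lookup["y"] + lookup["b"] + lookup["a"]` → result = 85
So result = 85

Answer: 85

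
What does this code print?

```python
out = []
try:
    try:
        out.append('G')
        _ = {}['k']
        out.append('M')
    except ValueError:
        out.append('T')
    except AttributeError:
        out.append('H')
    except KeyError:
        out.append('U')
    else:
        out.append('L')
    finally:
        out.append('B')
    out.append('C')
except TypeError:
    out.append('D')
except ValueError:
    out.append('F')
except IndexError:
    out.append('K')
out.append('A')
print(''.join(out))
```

Execution trace: 'G' (inner try body) → 'U' (inner except KeyError) → 'B' (inner finally) → 'C' (try body, no exception) → 'A' (after the try/except). Output: GUBCA

Answer: GUBCA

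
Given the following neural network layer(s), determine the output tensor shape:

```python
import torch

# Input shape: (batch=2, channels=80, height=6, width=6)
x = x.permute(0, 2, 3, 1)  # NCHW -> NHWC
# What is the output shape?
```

Input: (2, 80, 6, 6) -> Output: (2, 6, 6, 80)

Answer: (2, 6, 6, 80)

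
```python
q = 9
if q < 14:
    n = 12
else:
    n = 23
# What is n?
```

Trace:
`q = 9` → q = 9
`if q < 14: ...` → q < 14 is True → n = 12
So n = 12

Answer: 12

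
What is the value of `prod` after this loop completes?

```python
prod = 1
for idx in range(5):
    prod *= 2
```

2^5 = 32
`prod` takes the values: 1 → 2 → 4 → 8 → 16 → 32

Answer: 32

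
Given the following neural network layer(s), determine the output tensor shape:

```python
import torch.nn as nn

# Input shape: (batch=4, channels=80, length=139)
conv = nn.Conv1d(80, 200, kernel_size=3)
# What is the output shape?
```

Input: (4, 80, 139) -> Output: (4, 200, 137)

Answer: (4, 200, 137)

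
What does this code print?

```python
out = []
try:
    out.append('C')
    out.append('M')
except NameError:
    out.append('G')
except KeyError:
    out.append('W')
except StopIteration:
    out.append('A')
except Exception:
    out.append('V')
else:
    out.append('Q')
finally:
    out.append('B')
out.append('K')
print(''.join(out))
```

Execution trace: 'C' (try body) → 'M' (try body, no exception) → 'Q' (else) → 'B' (finally) → 'K' (after the try/except). Output: CMQBK

Answer: CMQBK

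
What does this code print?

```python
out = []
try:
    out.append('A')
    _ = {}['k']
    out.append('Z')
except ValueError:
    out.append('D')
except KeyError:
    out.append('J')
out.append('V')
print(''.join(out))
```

Execution trace: 'A' (try body) → 'J' (except KeyError) → 'V' (after the try/except). Output: AJV

Answer: AJV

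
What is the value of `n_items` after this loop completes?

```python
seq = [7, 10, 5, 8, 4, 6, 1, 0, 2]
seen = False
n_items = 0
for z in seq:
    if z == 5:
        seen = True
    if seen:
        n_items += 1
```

Count elements after first 5 in [7, 10, 5, 8, 4, 6, 1, 0, 2]
`n_items` takes the values: 0 → 1 → 2 → 3 → 4 → 5 → 6 → 7

Answer: 7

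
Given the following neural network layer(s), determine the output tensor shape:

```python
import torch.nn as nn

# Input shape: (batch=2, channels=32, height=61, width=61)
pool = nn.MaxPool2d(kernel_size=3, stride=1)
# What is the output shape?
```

Input: (2, 32, 61, 61) -> Output: (2, 32, 59, 59)

Answer: (2, 32, 59, 59)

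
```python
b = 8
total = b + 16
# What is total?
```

Trace:
`b = 8` → b = 8
`total = b + 16` → total = 24
So total = 24

Answer: 24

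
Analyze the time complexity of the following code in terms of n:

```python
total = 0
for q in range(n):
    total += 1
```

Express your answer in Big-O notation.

Each loop level contributes: n. Multiplying the contributions gives O(n).

Answer: O(n)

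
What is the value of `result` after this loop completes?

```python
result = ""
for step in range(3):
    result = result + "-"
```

Repeat '-' 3 times
`result` takes the values: "" → "-" → "--" → "---"

Answer: "---"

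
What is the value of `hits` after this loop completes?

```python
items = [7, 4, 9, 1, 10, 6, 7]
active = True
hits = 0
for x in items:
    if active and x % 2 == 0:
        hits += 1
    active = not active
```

Count even values at even positions
`hits` takes the values: 0 → 1

Answer: 1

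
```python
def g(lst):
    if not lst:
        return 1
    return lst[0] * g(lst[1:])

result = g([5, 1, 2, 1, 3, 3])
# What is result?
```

Product over [5, 1, 2, 1, 3, 3] = 5 * 1 * 2 * 1 * 3 * 3 = 90

Answer: 90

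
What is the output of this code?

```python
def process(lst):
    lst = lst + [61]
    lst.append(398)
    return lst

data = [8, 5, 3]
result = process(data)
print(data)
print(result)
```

Key concept: rebinding parameter vs mutation.
Step by step:
`data = [8, 5, 3]` → data = [8, 5, 3]
`result = process(data)` → result = [8, 5, 3, 61, 398]
`print(data)` → prints [8, 5, 3]
`print(result)` → prints [8, 5, 3, 61, 398]

Answer:
[8, 5, 3]
[8, 5, 3, 61, 398]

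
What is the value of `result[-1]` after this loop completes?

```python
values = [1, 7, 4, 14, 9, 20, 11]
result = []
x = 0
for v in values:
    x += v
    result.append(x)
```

Cumulative sum ends at 66
`result` takes the values: [] → [1] → [1, 8] → [1, 8, 12] → [1, 8, 12, 26] → [1, 8, 12, 26, 35] → [1, 8, 12, 26, 35, 55] → [1, 8, 12, 26, 35, 55, 66]
So `result[-1]` = 66

Answer: 66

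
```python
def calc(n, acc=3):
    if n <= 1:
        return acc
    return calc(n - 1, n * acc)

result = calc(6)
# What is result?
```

Accumulator trace (n, acc): (6, 3) -> (5, 18) -> (4, 90) -> (3, 360) -> (2, 1080) -> (1, 2160) -> return 2160

Answer: 2160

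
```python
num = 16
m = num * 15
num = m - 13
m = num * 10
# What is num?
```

Trace:
`num = 16` → num = 16
`m = num * 15` → m = 240
`num = m - 13` → num = 227
`m = num * 10` → m = 2270
So num = 227

Answer: 227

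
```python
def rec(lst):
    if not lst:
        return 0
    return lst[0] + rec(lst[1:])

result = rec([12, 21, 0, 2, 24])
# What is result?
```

12 + 21 + 0 + 2 + 24 + 0 = 59

Answer: 59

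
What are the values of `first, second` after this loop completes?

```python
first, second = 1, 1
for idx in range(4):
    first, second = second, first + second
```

Fibonacci: after 4 iterations
`first, second` takes the values: (1, 1) → (1, 2) → (2, 3) → (3, 5) → (5, 8)

Answer: 5, 8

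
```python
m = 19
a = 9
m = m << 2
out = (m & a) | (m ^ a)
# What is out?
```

Trace:
`m = 19` → m = 19
`a = 9` → a = 9
`m = m << 2` → m = 76
`out = (m & a) | (m ^ a)` → out = 77
So out = 77

Answer: 77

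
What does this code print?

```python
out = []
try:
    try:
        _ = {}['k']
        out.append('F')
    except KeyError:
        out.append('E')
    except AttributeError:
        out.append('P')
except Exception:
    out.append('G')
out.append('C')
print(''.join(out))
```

Execution trace: 'E' (inner except KeyError) → 'C' (after the try/except). Output: EC

Answer: EC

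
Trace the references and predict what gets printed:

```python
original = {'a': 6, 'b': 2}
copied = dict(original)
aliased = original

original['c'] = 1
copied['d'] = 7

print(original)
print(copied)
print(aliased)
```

Key concept: dict() creates copy, assignment creates alias.
Step by step:
`original = {'a': 6, 'b': 2}` → original = {'a': 6, 'b': 2}
`copied = dict(original)` → copied = {'a': 6, 'b': 2}
`aliased = original` → aliased = {'a': 6, 'b': 2} (same object as original)
`original['c'] = 1` → original = {'a': 6, 'b': 2, 'c': 1} (same object as aliased); aliased = {'a': 6, 'b': 2, 'c': 1} (same object as original)
`copied['d'] = 7` → copied = {'a': 6, 'b': 2, 'd': 7}
`print(original)` → prints {'a': 6, 'b': 2, 'c': 1}
`print(copied)` → prints {'a': 6, 'b': 2, 'd': 7}
`print(aliased)` → prints {'a': 6, 'b': 2, 'c': 1}

Answer:
{'a': 6, 'b': 2, 'c': 1}
{'a': 6, 'b': 2, 'd': 7}
{'a': 6, 'b': 2, 'c': 1}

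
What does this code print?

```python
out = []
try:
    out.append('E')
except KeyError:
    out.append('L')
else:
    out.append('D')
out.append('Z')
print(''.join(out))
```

Execution trace: 'E' (try body, no exception) → 'D' (else) → 'Z' (after the try/except). Output: EDZ

Answer: EDZ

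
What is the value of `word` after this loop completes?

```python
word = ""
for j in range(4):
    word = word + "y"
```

Repeat 'y' 4 times
`word` takes the values: "" → "y" → "yy" → "yyy" → "yyyy"

Answer: "yyyy"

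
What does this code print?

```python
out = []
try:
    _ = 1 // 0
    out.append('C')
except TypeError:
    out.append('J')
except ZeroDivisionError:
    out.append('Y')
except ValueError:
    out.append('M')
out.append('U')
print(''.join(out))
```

Execution trace: 'Y' (except ZeroDivisionError) → 'U' (after the try/except). Output: YU

Answer: YU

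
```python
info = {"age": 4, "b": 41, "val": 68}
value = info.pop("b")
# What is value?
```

Trace:
`info = {"age": 4, "b": 41, "val": 68}` → info = {'age': 4, 'b': 41, 'val': 68}
`value = info.pop("b")` → info = {'age': 4, 'val': 68}; value = 41
So value = 41

Answer: 41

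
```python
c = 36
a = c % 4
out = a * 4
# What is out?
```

Trace:
`c = 36` → c = 36
`a = c % 4` → a = 0
`out = a * 4` → out = 0
So out = 0

Answer: 0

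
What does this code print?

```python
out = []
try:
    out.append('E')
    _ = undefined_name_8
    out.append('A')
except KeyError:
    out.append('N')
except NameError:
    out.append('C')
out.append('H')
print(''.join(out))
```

Execution trace: 'E' (try body) → 'C' (except NameError) → 'H' (after the try/except). Output: ECH

Answer: ECH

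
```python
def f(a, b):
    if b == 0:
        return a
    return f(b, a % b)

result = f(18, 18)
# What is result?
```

f(18, 18) -> f(18, 0) -> 18

Answer: 18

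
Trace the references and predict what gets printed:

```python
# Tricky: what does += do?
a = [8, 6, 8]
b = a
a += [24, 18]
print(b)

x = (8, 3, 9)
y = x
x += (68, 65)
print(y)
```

Key concept: += behavior differs for mutable vs immutable.
Step by step:
`a = [8, 6, 8]` → a = [8, 6, 8]
`b = a` → b = [8, 6, 8] (same object as a)
`a += [24, 18]` → a = [8, 6, 8, 24, 18] (same object as b); b = [8, 6, 8, 24, 18] (same object as a)
`print(b)` → prints [8, 6, 8, 24, 18]
`x = (8, 3, 9)` → x = (8, 3, 9)
`y = x` → y = (8, 3, 9)
`x += (68, 65)` → x = (8, 3, 9, 68, 65)
`print(y)` → prints (8, 3, 9)

Answer:
[8, 6, 8, 24, 18]
(8, 3, 9)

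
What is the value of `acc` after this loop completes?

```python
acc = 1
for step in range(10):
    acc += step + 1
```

Start at 1, add 1 to 10 = 56
`acc` takes the values: 1 → 2 → 4 → 7 → 11 → 16 → 22 → 29 → 37 → 46 → 56

Answer: 56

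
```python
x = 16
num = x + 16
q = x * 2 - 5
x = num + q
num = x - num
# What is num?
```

Trace:
`x = 16` → x = 16
`num = x + 16` → num = 32
`q = x * 2 - 5` → q = 27
`x = num + q` → x = 59
`num = x - num` → num = 27
So num = 27

Answer: 27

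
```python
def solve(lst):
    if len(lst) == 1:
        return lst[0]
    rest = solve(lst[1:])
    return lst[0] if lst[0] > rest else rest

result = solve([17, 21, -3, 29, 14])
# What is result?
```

Recursive max over [17, 21, -3, 29, 14] = 29

Answer: 29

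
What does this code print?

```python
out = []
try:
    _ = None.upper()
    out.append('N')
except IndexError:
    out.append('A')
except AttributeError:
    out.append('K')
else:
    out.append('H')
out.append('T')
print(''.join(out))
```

Execution trace: 'K' (except AttributeError) → 'T' (after the try/except). Output: KT

Answer: KT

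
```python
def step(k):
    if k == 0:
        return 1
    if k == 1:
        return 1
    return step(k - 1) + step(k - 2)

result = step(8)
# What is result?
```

Build up from base cases: step(0)=1, step(1)=1, step(2)=2, step(3)=3, step(4)=5, step(5)=8, step(6)=13, ..., step(8)=34

Answer: 34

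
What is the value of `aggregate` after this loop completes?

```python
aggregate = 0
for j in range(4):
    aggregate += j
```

Sum of 0 to 3 = 6
`aggregate` takes the values: 0 → 1 → 3 → 6

Answer: 6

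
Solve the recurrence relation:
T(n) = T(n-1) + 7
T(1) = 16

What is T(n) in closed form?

Unrolling: T(n) = T(1) + 7·(n-1) = 16 + 7(n-1) = 7n + 9.

Answer: T(n) = 7n + 9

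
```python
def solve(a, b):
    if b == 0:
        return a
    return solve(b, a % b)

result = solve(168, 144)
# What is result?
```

solve(168, 144) -> solve(144, 24) -> solve(24, 0) -> 24

Answer: 24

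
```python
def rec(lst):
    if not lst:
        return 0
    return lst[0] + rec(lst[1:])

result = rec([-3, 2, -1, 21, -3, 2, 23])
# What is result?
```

(-3) + 2 + (-1) + 21 + (-3) + 2 + 23 + 0 = 41

Answer: 41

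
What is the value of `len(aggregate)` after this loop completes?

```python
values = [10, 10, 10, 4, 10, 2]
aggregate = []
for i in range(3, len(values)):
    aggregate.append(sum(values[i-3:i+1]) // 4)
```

Number of 4-element averages
`aggregate` takes the values: [] → [8] → [8, 8] → [8, 8, 6]
So `len(aggregate)` = 3

Answer: 3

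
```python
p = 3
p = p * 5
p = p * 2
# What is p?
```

Trace:
`p = 3` → p = 3
`p = p * 5` → p = 15
`p = p * 2` → p = 30
So p = 30

Answer: 30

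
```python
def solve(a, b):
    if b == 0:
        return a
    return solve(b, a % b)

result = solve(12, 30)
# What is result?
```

solve(12, 30) -> solve(30, 12) -> solve(12, 6) -> solve(6, 0) -> 6

Answer: 6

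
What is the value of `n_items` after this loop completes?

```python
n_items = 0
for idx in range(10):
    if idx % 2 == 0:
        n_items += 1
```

Count numbers divisible by 2 in range(10)
`n_items` takes the values: 0 → 1 → 2 → 3 → 4 → 5

Answer: 5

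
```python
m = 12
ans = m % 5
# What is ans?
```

Trace:
`m = 12` → m = 12
`ans = m % 5` → ans = 2
So ans = 2

Answer: 2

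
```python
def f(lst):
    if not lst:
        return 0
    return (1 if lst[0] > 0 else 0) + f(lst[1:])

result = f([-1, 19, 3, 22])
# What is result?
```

Count of positive elements in [-1, 19, 3, 22] = 3

Answer: 3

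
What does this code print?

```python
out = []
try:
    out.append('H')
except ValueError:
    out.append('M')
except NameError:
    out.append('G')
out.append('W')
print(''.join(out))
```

Execution trace: 'H' (try body, no exception) → 'W' (after the try/except). Output: HW

Answer: HW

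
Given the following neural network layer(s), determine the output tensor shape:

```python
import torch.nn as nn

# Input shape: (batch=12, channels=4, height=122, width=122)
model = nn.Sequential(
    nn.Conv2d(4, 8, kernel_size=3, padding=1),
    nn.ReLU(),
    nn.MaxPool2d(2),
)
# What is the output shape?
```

Input: (12, 4, 122, 122) -> after Conv2d: (12, 8, 122, 122) -> after ReLU: (12, 8, 122, 122) -> Output: (12, 8, 61, 61)

Answer: (12, 8, 61, 61)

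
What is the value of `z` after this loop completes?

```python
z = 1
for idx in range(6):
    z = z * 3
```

Multiply by 3, 6 times: 1 * 3^6 = 729
`z` takes the values: 1 → 3 → 9 → 27 → 81 → 243 → 729

Answer: 729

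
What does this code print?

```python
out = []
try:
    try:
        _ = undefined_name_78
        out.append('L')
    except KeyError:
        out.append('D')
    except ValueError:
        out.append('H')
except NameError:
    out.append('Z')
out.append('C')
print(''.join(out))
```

Execution trace: 'Z' (outer except NameError) → 'C' (after the try/except). Output: ZC

Answer: ZC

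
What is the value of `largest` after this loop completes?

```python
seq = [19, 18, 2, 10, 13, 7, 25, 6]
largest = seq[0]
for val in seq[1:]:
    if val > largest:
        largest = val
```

Maximum of [19, 18, 2, 10, 13, 7, 25, 6]
`largest` takes the values: 19 → 25

Answer: 25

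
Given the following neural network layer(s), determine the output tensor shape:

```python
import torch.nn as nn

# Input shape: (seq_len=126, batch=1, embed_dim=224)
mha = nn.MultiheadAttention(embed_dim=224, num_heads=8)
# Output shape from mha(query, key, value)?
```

Input: (126, 1, 224) -> Output: (126, 1, 224)

Answer: (126, 1, 224)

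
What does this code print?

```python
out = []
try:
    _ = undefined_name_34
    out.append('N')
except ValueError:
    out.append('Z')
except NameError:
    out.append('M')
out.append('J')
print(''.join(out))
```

Execution trace: 'M' (except NameError) → 'J' (after the try/except). Output: MJ

Answer: MJ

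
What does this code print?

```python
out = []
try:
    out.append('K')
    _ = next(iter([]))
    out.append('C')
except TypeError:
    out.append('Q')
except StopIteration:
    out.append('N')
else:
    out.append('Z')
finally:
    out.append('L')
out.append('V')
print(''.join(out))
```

Execution trace: 'K' (try body) → 'N' (except StopIteration) → 'L' (finally) → 'V' (after the try/except). Output: KNLV

Answer: KNLV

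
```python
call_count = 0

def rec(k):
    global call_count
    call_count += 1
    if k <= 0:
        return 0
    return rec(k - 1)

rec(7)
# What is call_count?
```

Linear recursion stepping by 1: 8 calls from k=7 down to ≤0.

Answer: 8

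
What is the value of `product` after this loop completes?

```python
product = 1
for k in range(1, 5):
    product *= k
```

4! = 24
`product` takes the values: 1 → 2 → 6 → 24

Answer: 24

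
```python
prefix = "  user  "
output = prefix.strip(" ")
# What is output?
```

Trace:
`prefix = "  user  "` → prefix = '  user  '
`output = prefix.strip(" ")` → output = 'user'
So output = 'user'

Answer: 'user'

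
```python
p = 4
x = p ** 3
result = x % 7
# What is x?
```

Trace:
`p = 4` → p = 4
`x = p ** 3` → x = 64
`result = x % 7` → result = 1
So x = 64

Answer: 64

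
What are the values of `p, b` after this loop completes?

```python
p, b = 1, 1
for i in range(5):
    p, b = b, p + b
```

Fibonacci: after 5 iterations
`p, b` takes the values: (1, 1) → (1, 2) → (2, 3) → (3, 5) → (5, 8) → (8, 13)

Answer: 8, 13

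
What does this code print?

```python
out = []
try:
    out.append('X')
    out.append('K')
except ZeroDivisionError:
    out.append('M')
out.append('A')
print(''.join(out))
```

Execution trace: 'X' (try body) → 'K' (try body, no exception) → 'A' (after the try/except). Output: XKA

Answer: XKA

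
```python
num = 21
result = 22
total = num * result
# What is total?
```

Trace:
`num = 21` → num = 21
`result = 22` → result = 22
`total = num * result` → total = 462
So total = 462

Answer: 462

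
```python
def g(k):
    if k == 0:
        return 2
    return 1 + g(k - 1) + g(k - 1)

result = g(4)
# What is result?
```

g(k) = 1 + 2·g(k-1), g(0)=2. Closed form: (2+1)·2^4 - 1 = 47.

Answer: 47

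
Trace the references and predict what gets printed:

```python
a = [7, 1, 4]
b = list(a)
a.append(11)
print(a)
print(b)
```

Key concept: list() constructor creates copy.
Step by step:
`a = [7, 1, 4]` → a = [7, 1, 4]
`b = list(a)` → b = [7, 1, 4]
`a.append(11)` → a = [7, 1, 4, 11]
`print(a)` → prints [7, 1, 4, 11]
`print(b)` → prints [7, 1, 4]

Answer:
[7, 1, 4, 11]
[7, 1, 4]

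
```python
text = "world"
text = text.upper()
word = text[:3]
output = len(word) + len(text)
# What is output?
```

Trace:
`text = "world"` → text = 'world'
`text = text.upper()` → text = 'WORLD'
`word = text[:3]` → word = 'WOR'
`output = len(word) + len(text)` → output = 8
So output = 8

Answer: 8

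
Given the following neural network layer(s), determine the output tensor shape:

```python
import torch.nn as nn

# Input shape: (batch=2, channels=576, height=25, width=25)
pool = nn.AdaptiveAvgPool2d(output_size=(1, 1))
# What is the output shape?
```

Input: (2, 576, 25, 25) -> Output: (2, 576, 1, 1)

Answer: (2, 576, 1, 1)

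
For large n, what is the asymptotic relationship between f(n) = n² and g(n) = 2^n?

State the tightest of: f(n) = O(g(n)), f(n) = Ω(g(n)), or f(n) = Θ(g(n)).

n² vs 2^n: f(n) = O(g(n)) but not Ω(g(n)) — 2^n grows strictly faster than n².

Answer: f(n) = O(g(n)) but not Ω(g(n)) — 2^n grows strictly faster than n².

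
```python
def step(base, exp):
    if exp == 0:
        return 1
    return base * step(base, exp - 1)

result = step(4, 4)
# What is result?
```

step(4, 4) = 4 * 4 * 4 * 4 = 256

Answer: 256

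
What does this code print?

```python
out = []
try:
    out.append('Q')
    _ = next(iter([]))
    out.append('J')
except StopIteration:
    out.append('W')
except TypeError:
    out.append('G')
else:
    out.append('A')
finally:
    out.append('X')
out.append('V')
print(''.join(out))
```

Execution trace: 'Q' (try body) → 'W' (except StopIteration) → 'X' (finally) → 'V' (after the try/except). Output: QWXV

Answer: QWXV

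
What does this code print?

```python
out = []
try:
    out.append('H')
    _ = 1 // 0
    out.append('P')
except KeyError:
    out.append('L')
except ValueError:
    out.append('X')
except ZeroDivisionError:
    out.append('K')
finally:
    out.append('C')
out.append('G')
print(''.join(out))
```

Execution trace: 'H' (try body) → 'K' (except ZeroDivisionError) → 'C' (finally) → 'G' (after the try/except). Output: HKCG

Answer: HKCG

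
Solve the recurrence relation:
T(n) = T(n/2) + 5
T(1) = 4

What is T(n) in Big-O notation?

Each step divides n by 2 and adds 5. After log_2(n) steps we reach T(1)=4. So T(n) = 5·log_2(n) + 4 = O(log n).

Answer: O(log n)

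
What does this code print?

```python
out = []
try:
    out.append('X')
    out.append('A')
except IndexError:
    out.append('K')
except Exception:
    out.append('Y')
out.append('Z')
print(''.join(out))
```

Execution trace: 'X' (try body) → 'A' (try body, no exception) → 'Z' (after the try/except). Output: XAZ

Answer: XAZ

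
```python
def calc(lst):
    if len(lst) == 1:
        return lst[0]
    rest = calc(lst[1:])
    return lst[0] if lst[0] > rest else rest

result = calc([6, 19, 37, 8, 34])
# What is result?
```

Recursive max over [6, 19, 37, 8, 34] = 37

Answer: 37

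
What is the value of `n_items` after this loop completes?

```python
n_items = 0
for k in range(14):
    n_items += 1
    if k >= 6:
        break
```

Loop breaks when k reaches 6, n_items is 7
`n_items` takes the values: 0 → 1 → 2 → 3 → 4 → 5 → 6 → 7

Answer: 7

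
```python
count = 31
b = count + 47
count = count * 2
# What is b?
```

Trace:
`count = 31` → count = 31
`b = count + 47` → b = 78
`count = count * 2` → count = 62
So b = 78

Answer: 78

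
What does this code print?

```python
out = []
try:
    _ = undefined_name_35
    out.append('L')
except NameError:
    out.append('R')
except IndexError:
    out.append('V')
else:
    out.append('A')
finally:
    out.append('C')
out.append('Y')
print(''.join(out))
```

Execution trace: 'R' (except NameError) → 'C' (finally) → 'Y' (after the try/except). Output: RCY

Answer: RCY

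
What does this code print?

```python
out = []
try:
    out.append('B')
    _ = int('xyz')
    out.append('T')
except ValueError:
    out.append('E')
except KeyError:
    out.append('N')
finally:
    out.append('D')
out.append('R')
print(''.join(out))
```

Execution trace: 'B' (try body) → 'E' (except ValueError) → 'D' (finally) → 'R' (after the try/except). Output: BEDR

Answer: BEDR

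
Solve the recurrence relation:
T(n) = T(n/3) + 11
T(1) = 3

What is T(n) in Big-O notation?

Each step divides n by 3 and adds 11. After log_3(n) steps we reach T(1)=3. So T(n) = 11·log_3(n) + 3 = O(log n).

Answer: O(log n)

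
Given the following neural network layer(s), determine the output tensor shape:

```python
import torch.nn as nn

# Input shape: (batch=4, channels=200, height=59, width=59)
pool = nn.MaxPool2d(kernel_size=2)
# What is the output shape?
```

Input: (4, 200, 59, 59) -> Output: (4, 200, 29, 29)

Answer: (4, 200, 29, 29)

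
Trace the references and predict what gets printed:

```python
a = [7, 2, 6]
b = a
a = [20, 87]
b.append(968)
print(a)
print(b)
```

Key concept: rebinding vs mutation: a is rebound to a new list, b still points at the original.
Step by step:
`a = [7, 2, 6]` → a = [7, 2, 6]
`b = a` → b = [7, 2, 6] (same object as a)
`a = [20, 87]` → a = [20, 87]
`b.append(968)` → b = [7, 2, 6, 968]
`print(a)` → prints [20, 87]
`print(b)` → prints [7, 2, 6, 968]

Answer:
[20, 87]
[7, 2, 6, 968]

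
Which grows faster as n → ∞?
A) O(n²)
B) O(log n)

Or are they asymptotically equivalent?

O(n²) vs O(log n): Higher order terms dominate.

Answer: A) O(n²) grows faster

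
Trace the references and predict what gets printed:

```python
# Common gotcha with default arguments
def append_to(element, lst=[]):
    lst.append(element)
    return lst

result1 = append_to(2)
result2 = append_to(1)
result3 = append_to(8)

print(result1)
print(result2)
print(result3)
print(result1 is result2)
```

Key concept: mutable default argument gotcha.
Step by step:
`result1 = append_to(2)` → result1 = [2]
`result2 = append_to(1)` → result1 = [2, 1] (same object as result2); result2 = [2, 1] (same object as result1)
`result3 = append_to(8)` → result1 = [2, 1, 8] (same object as result2, result3); result2 = [2, 1, 8] (same object as result1, result3); result3 = [2, 1, 8] (same object as result1, result2)
`print(result1)` → prints [2, 1, 8]
`print(result2)` → prints [2, 1, 8]
`print(result3)` → prints [2, 1, 8]
`print(result1 is result2)` → prints True

Answer:
[2, 1, 8]
[2, 1, 8]
[2, 1, 8]
True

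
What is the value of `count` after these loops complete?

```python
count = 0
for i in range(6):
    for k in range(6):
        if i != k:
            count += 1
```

6² - 6 (exclude diagonal)
`count` takes the values: 0 → 1 → 2 → 3 → 4 → 5 → 6 → 7 → 8 → 9 → 10 → 11 → 12 → 13 → 14 → 15 → 16 → 17 → 18 → 19 → 20 → 21 → 22 → 23 → 24 → 25 → 26 → 27 → 28 → 29 → 30

Answer: 30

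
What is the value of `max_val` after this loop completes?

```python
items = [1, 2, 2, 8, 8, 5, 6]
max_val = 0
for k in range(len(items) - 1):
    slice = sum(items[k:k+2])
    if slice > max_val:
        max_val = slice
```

Max sum of 2-element window in [1, 2, 2, 8, 8, 5, 6]
`max_val` takes the values: 0 → 3 → 4 → 10 → 16

Answer: 16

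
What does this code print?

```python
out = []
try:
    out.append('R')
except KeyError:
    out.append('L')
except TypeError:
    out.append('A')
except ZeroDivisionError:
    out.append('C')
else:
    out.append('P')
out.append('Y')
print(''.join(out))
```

Execution trace: 'R' (try body, no exception) → 'P' (else) → 'Y' (after the try/except). Output: RPY

Answer: RPY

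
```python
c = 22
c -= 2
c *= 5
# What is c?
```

Trace:
`c = 22` → c = 22
`c -= 2` → c = 20
`c *= 5` → c = 100
So c = 100

Answer: 100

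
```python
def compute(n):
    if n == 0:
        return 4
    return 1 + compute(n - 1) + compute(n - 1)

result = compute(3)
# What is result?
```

compute(n) = 1 + 2·compute(n-1), compute(0)=4. Closed form: (4+1)·2^3 - 1 = 39.

Answer: 39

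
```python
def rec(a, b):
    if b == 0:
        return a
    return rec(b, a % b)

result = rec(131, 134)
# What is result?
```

rec(131, 134) -> rec(134, 131) -> rec(131, 3) -> rec(3, 2) -> rec(2, 1) -> rec(1, 0) -> 1

Answer: 1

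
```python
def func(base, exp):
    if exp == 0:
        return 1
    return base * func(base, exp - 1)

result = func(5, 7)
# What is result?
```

func(5, 7) = 5 * 5 * 5 * 5 * 5 * 5 * 5 = 78125

Answer: 78125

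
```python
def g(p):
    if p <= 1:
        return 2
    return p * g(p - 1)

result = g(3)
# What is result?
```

g(3) = 3 * 2 * 2 = 12

Answer: 12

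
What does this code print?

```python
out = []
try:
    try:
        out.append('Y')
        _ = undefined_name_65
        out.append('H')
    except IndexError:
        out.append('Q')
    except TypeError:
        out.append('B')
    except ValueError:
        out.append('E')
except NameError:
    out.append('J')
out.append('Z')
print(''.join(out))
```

Execution trace: 'Y' (try body) → 'J' (outer except NameError) → 'Z' (after the try/except). Output: YJZ

Answer: YJZ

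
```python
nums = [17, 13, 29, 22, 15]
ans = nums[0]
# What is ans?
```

Trace:
`nums = [17, 13, 29, 22, 15]` → nums = [17, 13, 29, 22, 15]
`ans = nums[0]` → ans = 17
So ans = 17

Answer: 17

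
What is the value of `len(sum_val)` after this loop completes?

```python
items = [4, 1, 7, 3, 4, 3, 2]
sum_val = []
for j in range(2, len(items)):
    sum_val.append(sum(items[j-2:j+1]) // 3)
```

Number of 3-element averages
`sum_val` takes the values: [] → [4] → [4, 3] → [4, 3, 4] → [4, 3, 4, 3] → [4, 3, 4, 3, 3]
So `len(sum_val)` = 5

Answer: 5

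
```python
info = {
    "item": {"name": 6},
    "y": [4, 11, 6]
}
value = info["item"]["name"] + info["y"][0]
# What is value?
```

Trace:
`info = { ...` → info = {'item': {'name': 6}, 'y': [4, 11, 6]}
`value = info["item"]["name"] + info["y"][0]` → value = 10
So value = 10

Answer: 10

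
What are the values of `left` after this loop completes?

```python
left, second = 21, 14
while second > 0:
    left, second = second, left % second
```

GCD of 21 and 14
`left` takes the values: 21 → 14 → 7

Answer: 7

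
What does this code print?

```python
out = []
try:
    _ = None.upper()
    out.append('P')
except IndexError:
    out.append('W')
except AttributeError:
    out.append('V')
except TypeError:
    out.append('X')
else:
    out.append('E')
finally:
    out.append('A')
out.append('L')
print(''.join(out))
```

Execution trace: 'V' (except AttributeError) → 'A' (finally) → 'L' (after the try/except). Output: VAL

Answer: VAL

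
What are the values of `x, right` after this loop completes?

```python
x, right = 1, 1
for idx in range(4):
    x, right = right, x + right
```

Fibonacci: after 4 iterations
`x, right` takes the values: (1, 1) → (1, 2) → (2, 3) → (3, 5) → (5, 8)

Answer: 5, 8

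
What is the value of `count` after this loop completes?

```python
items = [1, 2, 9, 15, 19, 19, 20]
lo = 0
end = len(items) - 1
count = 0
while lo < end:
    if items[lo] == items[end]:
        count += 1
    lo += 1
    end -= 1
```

Count matching pairs from ends
`count` takes the values: 0

Answer: 0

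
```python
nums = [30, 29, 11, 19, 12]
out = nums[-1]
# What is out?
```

Trace:
`nums = [30, 29, 11, 19, 12]` → nums = [30, 29, 11, 19, 12]
`out = nums[-1]` → out = 12
So out = 12

Answer: 12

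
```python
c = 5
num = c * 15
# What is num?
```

Trace:
`c = 5` → c = 5
`num = c * 15` → num = 75
So num = 75

Answer: 75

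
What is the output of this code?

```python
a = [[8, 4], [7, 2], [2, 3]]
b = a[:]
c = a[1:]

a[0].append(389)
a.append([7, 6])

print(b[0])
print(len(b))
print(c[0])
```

Key concept: slice with nested mutation.
Step by step:
`a = [[8, 4], [7, 2], [2, 3]]` → a = [[8, 4], [7, 2], [2, 3]]
`b = a[:]` → b = [[8, 4], [7, 2], [2, 3]]
`c = a[1:]` → c = [[7, 2], [2, 3]]
`a[0].append(389)` → a = [[8, 4, 389], [7, 2], [2, 3]]; b = [[8, 4, 389], [7, 2], [2, 3]]
`a.append([7, 6])` → a = [[8, 4, 389], [7, 2], [2, 3], [7, 6]]
`print(b[0])` → prints [8, 4, 389]
`print(len(b))` → prints 3
`print(c[0])` → prints [7, 2]

Answer:
[8, 4, 389]
3
[7, 2]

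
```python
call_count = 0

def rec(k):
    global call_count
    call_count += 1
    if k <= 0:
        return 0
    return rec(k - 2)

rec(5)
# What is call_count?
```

Linear recursion stepping by 2: 4 calls from k=5 down to ≤0.

Answer: 4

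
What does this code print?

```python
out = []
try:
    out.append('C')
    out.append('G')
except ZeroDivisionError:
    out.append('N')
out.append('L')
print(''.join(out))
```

Execution trace: 'C' (try body) → 'G' (try body, no exception) → 'L' (after the try/except). Output: CGL

Answer: CGL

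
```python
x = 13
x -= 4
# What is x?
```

Trace:
`x = 13` → x = 13
`x -= 4` → x = 9
So x = 9

Answer: 9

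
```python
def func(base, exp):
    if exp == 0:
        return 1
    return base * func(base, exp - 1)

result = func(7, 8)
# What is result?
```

func(7, 8) = 7 * 7 * 7 * 7 * 7 * 7 * 7 * 7 = 5764801

Answer: 5764801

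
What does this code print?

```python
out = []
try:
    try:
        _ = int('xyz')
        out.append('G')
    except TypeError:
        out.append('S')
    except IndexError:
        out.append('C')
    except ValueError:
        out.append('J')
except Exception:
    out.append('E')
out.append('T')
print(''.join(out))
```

Execution trace: 'J' (inner except ValueError) → 'T' (after the try/except). Output: JT

Answer: JT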